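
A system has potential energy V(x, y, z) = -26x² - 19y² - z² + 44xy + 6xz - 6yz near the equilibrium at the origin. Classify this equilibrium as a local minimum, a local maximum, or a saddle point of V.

local maximum

The Hessian at the origin is H = [[-52, 44, 6], [44, -38, -6], [6, -6, -2]].
Row-reducing H symmetrically gives the diagonal entries -52, -10/13, -1/5.
That gives 3 negative pivots.
H is negative definite, so the origin is a strict local maximum.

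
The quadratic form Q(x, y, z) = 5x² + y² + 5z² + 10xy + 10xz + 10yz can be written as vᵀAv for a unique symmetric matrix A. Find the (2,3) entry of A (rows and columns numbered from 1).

5

The coefficient of y·z in Q is 10. For a symmetric A this equals A[2,3] + A[3,2] = 2·A[2,3].
So A[2,3] = 10/2 = 5.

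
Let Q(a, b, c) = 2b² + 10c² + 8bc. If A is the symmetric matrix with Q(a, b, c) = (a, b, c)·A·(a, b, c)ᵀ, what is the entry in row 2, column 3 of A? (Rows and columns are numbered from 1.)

The coefficient of b·c in Q is 8. For a symmetric A this equals A[2,3] + A[3,2] = 2·A[2,3].
So A[2,3] = 8/2 = 4.

4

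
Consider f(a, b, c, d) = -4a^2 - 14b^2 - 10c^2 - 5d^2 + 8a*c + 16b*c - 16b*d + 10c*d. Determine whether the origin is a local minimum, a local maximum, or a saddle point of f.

The Hessian at the origin is H = [[-8, 0, 8, 0], [0, -28, 16, -16], [8, 16, -20, 10], [0, -16, 10, -10]].
An LDLᵀ factorisation of H has diagonal entries -8, -28, -20/7, -3/5.
So there are 4 negative pivots.
H is negative definite, so the origin is a strict local maximum.

local maximum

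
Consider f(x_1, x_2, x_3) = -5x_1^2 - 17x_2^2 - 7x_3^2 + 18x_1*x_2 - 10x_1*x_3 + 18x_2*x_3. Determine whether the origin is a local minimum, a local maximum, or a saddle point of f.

The Hessian at the origin is H = [[-10, 18, -10], [18, -34, 18], [-10, 18, -14]].
Row-reducing H symmetrically gives the diagonal entries -10, -8/5, -4.
Counting signs: 3 negative.
H is negative definite, so the origin is a strict local maximum.

local maximum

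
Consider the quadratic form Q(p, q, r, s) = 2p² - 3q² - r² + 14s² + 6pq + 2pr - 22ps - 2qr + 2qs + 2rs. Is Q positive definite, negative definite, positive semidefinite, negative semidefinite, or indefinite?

The associated matrix is A = [[2, 3, 1, -11], [3, -3, -1, 1], [1, -1, -1, 1], [-11, 1, 1, 14]].
Row-reducing A symmetrically gives the diagonal entries 2, -15/2, -2/3, -5.
That gives 1 positive, 3 negative pivots.
Hence Q is indefinite.

indefinite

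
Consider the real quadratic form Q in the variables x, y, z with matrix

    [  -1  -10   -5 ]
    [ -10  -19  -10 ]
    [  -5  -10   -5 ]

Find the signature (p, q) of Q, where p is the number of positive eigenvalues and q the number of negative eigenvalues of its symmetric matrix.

(2, 1)

An LDLᵀ factorisation of A has diagonal entries -1, 81, 20/81.
So there are 2 positive, 1 negative pivots.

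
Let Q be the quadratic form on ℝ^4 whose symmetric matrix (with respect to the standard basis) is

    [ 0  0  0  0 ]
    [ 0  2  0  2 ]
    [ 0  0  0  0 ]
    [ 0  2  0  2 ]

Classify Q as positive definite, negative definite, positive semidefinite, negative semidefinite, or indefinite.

Symmetric row and column elimination reduces A to a congruent diagonal form with pivots 0, 2, 0, 0.
That gives 1 positive, 3 zero pivots.
Hence Q is positive semidefinite.

positive semidefinite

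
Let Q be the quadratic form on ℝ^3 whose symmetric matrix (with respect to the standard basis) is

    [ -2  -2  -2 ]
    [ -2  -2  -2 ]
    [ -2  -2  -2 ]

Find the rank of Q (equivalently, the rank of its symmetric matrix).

Symmetric row and column elimination reduces A to a congruent diagonal form with pivots -2, 0, 0.
That gives 1 negative, 2 zero pivots.
The rank is the number of nonzero pivots: 1.

1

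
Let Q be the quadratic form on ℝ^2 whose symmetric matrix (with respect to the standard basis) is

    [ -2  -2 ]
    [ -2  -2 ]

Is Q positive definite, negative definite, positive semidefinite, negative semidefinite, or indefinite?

negative semidefinite

Row-reducing A symmetrically gives the diagonal entries -2, 0.
So there are 1 negative, 1 zero pivots.
Hence Q is negative semidefinite.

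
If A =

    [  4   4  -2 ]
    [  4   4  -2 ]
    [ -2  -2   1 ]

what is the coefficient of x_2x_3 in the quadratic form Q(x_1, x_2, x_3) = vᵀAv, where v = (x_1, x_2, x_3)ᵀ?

The coefficient of x_2x_3 is A[2,3] + A[3,2] = 2·(-2) = -4.

-4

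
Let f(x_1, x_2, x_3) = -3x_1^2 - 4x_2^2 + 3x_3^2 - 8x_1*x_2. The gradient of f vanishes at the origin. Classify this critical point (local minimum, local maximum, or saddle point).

The Hessian at the origin is H = [[-6, -8, 0], [-8, -8, 0], [0, 0, 6]].
Congruent diagonalization of H (simultaneous row and column reduction) yields pivots -6, 8/3, 6.
So there are 2 positive, 1 negative pivots.
H is indefinite, so the origin is a saddle point.

saddle point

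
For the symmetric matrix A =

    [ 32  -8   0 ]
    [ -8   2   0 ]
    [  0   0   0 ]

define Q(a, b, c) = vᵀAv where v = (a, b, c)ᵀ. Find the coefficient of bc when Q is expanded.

The coefficient of bc is A[2,3] + A[3,2] = 2·0 = 0.

0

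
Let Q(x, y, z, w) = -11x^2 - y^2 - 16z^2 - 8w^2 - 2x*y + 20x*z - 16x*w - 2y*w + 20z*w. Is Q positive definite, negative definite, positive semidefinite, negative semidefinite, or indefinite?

negative definite

The symmetric matrix is A = [[-11, -1, 10, -8], [-1, -1, 0, -1], [10, 0, -16, 10], [-8, -1, 10, -8]].
Symmetric row and column elimination reduces A to a congruent diagonal form with pivots -11, -10/11, -6, -3/5.
That gives 4 negative pivots.
Hence Q is negative definite.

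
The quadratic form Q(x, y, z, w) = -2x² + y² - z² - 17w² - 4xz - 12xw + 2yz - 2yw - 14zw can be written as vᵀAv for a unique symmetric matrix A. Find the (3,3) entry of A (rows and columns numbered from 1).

The coefficient of z² in Q is -1, and that is exactly A[3,3].

-1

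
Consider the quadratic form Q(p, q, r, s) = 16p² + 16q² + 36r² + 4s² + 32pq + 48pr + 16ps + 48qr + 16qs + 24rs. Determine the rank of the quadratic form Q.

The associated matrix is A = [[16, 16, 24, 8], [16, 16, 24, 8], [24, 24, 36, 12], [8, 8, 12, 4]].
Applying the same elementary operations to the rows and columns of A produces a congruent diagonal matrix with entries 16, 0, 0, 0.
That gives 1 positive, 3 zero pivots.
The rank is the number of nonzero pivots: 1.

1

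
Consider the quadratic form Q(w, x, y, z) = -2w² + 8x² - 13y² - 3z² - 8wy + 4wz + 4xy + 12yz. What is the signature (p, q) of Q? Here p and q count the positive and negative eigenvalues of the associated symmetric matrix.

(1, 3)

The symmetric matrix is A = [[-2, 0, -4, 2], [0, 8, 2, 0], [-4, 2, -13, 6], [2, 0, 6, -3]].
Congruent diagonalization of A (simultaneous row and column reduction) yields pivots -2, 8, -11/2, -3/11.
So there are 1 positive, 3 negative pivots.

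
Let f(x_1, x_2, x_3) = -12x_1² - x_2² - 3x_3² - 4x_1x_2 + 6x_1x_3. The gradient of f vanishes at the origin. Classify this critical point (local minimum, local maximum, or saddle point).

local maximum

The Hessian at the origin is H = [[-24, -4, 6], [-4, -2, 0], [6, 0, -6]].
Symmetric row and column elimination reduces H to a congruent diagonal form with pivots -24, -4/3, -15/4.
Counting signs: 3 negative.
H is negative definite, so the origin is a strict local maximum.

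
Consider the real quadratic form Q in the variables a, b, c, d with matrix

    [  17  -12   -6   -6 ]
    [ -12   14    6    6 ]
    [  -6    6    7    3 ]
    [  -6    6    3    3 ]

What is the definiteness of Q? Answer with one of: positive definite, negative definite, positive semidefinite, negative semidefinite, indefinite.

positive definite

Row-reducing A symmetrically gives the diagonal entries 17, 94/17, 203/47, 60/203.
So there are 4 positive pivots.
Hence Q is positive definite.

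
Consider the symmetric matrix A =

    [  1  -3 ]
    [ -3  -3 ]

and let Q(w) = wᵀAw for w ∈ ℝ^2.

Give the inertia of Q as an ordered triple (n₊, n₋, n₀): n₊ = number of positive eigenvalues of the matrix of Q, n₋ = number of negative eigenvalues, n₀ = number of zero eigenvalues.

Congruent diagonalization of A (simultaneous row and column reduction) yields pivots 1, -12.
So there are 1 positive, 1 negative pivots.

(1, 1, 0)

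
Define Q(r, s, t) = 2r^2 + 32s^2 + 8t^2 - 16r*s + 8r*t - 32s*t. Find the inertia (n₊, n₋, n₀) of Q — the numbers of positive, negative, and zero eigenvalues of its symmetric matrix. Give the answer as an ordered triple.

Write A = [[2, -8, 4], [-8, 32, -16], [4, -16, 8]].
Congruent diagonalization of A (simultaneous row and column reduction) yields pivots 2, 0, 0.
So there are 1 positive, 2 zero pivots.

(1, 0, 2)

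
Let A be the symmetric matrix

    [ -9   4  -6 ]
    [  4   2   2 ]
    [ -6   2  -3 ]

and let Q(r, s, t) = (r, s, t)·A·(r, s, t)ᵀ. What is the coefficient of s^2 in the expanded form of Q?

2

The coefficient of s^2 is the diagonal entry A[2,2] = 2.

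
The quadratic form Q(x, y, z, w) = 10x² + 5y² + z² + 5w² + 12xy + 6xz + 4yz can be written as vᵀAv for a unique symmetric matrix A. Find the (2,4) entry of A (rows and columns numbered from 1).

0

The coefficient of y·w in Q is 0. For a symmetric A this equals A[2,4] + A[4,2] = 2·A[2,4].
So A[2,4] = 0/2 = 0.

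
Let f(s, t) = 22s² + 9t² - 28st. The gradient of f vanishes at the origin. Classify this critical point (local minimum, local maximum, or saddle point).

The Hessian at the origin is H = [[44, -28], [-28, 18]].
det H = 44·18 − (-28)² = 8 > 0 and H[1,1] = 44 > 0, so H is positive definite.
Therefore the origin is a local minimum.

local minimum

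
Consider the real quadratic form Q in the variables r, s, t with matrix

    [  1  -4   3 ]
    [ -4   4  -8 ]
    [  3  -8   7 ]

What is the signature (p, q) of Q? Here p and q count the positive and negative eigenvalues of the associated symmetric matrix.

(1, 2)

An LDLᵀ factorisation of A has diagonal entries 1, -12, -2/3.
That gives 1 positive, 2 negative pivots.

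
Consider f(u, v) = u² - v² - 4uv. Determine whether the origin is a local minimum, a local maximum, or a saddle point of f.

saddle point

The Hessian at the origin is H = [[2, -4], [-4, -2]].
det H = 2·-2 − (-4)² = -20 < 0, so H is indefinite.
Therefore the origin is a saddle point.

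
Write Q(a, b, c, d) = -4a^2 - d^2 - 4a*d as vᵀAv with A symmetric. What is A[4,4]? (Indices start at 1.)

-1

The coefficient of d^2 in Q is -1, and that is exactly A[4,4].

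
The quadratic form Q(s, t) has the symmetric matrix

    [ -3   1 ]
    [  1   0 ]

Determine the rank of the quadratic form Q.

Row-reducing A symmetrically gives the diagonal entries -3, 1/3.
Counting signs: 1 positive, 1 negative.
The rank is the number of nonzero pivots: 2.

2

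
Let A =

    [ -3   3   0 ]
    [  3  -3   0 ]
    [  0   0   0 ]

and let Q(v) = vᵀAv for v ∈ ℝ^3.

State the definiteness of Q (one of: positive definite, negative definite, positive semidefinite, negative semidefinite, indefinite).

negative semidefinite

Congruent diagonalization of A (simultaneous row and column reduction) yields pivots -3, 0, 0.
Counting signs: 1 negative, 2 zero.
Hence Q is negative semidefinite.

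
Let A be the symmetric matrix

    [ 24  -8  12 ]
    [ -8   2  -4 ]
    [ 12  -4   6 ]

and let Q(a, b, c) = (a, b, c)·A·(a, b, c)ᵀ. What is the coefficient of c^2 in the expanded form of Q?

6

The coefficient of c^2 is the diagonal entry A[3,3] = 6.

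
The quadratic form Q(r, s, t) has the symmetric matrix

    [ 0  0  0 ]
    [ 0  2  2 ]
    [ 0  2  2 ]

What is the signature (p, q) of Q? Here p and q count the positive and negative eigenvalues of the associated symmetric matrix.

(1, 0)

Congruent diagonalization of A (simultaneous row and column reduction) yields pivots 0, 2, 0.
Counting signs: 1 positive, 2 zero.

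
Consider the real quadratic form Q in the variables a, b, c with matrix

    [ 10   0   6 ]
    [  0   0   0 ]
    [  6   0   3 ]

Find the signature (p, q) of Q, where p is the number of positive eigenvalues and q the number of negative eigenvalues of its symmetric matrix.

Symmetric row and column elimination reduces A to a congruent diagonal form with pivots 10, 0, -3/5.
So there are 1 positive, 1 negative, 1 zero pivots.

(1, 1)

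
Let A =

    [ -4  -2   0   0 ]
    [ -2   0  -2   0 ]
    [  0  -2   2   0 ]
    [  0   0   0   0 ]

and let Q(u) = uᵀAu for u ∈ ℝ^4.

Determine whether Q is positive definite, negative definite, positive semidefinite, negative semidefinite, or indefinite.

indefinite

Applying the same elementary operations to the rows and columns of A produces a congruent diagonal matrix with entries -4, 1, -2, 0.
That gives 1 positive, 2 negative, 1 zero pivots.
Hence Q is indefinite.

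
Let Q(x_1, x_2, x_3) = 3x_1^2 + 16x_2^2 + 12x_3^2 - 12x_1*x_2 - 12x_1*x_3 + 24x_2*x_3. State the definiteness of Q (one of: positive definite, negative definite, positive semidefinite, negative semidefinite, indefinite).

Write A = [[3, -6, -6], [-6, 16, 12], [-6, 12, 12]].
Symmetric row and column elimination reduces A to a congruent diagonal form with pivots 3, 4, 0.
That gives 2 positive, 1 zero pivots.
Hence Q is positive semidefinite.

positive semidefinite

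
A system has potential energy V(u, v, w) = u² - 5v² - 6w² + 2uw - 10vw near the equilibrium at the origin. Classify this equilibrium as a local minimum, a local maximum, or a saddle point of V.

saddle point

The Hessian at the origin is H = [[2, 0, 2], [0, -10, -10], [2, -10, -12]].
Symmetric row and column elimination reduces H to a congruent diagonal form with pivots 2, -10, -4.
Counting signs: 1 positive, 2 negative.
H is indefinite, so the origin is a saddle point.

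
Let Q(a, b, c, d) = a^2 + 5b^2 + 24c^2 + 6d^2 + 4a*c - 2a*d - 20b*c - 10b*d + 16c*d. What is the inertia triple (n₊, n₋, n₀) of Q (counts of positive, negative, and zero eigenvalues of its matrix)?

Write A = [[1, 0, 2, -1], [0, 5, -10, -5], [2, -10, 24, 8], [-1, -5, 8, 6]].
Congruent diagonalization of A (simultaneous row and column reduction) yields pivots 1, 5, 0, 0.
Counting signs: 2 positive, 2 zero.

(2, 0, 2)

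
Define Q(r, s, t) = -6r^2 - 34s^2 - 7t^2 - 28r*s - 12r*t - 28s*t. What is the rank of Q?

3

The associated matrix is A = [[-6, -14, -6], [-14, -34, -14], [-6, -14, -7]].
An LDLᵀ factorisation of A has diagonal entries -6, -4/3, -1.
Counting signs: 3 negative.
The rank is the number of nonzero pivots: 3.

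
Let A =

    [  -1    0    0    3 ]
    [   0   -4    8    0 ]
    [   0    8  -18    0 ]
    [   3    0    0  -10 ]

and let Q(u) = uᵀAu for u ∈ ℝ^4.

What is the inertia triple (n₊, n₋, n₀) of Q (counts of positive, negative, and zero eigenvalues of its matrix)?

(0, 4, 0)

An LDLᵀ factorisation of A has diagonal entries -1, -4, -2, -1.
That gives 4 negative pivots.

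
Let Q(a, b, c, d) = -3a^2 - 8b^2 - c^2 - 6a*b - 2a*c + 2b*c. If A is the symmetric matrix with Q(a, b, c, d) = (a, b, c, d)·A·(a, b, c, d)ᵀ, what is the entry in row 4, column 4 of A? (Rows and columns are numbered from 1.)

0

The coefficient of d^2 in Q is 0, and that is exactly A[4,4].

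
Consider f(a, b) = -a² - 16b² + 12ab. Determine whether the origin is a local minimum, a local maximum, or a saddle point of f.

The Hessian at the origin is H = [[-2, 12], [12, -32]].
det H = -2·-32 − (12)² = -80 < 0, so H is indefinite.
Therefore the origin is a saddle point.

saddle point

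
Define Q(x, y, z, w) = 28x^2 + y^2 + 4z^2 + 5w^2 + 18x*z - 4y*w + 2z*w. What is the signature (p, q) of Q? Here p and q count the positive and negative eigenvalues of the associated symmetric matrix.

(4, 0)

Write A = [[28, 0, 9, 0], [0, 1, 0, -2], [9, 0, 4, 1], [0, -2, 1, 5]].
Row-reducing A symmetrically gives the diagonal entries 28, 1, 31/28, 3/31.
So there are 4 positive pivots.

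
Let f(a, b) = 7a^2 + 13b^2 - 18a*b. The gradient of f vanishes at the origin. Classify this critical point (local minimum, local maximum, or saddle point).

The Hessian at the origin is H = [[14, -18], [-18, 26]].
det H = 14·26 − (-18)² = 40 > 0 and H[1,1] = 14 > 0, so H is positive definite.
Therefore the origin is a local minimum.

local minimum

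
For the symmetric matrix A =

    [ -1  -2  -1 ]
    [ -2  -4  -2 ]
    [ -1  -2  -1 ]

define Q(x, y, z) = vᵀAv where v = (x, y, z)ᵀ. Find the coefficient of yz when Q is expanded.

-4

The coefficient of yz is A[2,3] + A[3,2] = 2·(-2) = -4.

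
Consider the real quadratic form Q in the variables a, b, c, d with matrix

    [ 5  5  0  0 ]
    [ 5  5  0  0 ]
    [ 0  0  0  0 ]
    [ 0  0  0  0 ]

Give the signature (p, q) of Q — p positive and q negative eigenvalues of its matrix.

Symmetric row and column elimination reduces A to a congruent diagonal form with pivots 5, 0, 0, 0.
Counting signs: 1 positive, 3 zero.

(1, 0)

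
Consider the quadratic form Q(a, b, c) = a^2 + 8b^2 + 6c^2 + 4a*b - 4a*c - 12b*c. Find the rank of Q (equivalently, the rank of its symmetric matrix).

3

The associated matrix is A = [[1, 2, -2], [2, 8, -6], [-2, -6, 6]].
Applying the same elementary operations to the rows and columns of A produces a congruent diagonal matrix with entries 1, 4, 1.
That gives 3 positive pivots.
The rank is the number of nonzero pivots: 3.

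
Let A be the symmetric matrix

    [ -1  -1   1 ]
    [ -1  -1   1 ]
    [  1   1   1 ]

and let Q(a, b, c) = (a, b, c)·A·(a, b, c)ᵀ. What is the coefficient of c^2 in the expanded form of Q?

1

The coefficient of c^2 is the diagonal entry A[3,3] = 1.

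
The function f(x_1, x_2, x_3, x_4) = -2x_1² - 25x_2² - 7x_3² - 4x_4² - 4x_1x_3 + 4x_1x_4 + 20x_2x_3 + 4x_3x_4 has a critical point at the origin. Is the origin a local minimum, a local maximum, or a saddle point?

The Hessian at the origin is H = [[-4, 0, -4, 4], [0, -50, 20, 0], [-4, 20, -14, 4], [4, 0, 4, -8]].
Symmetric row and column elimination reduces H to a congruent diagonal form with pivots -4, -50, -2, -4.
That gives 4 negative pivots.
H is negative definite, so the origin is a strict local maximum.

local maximum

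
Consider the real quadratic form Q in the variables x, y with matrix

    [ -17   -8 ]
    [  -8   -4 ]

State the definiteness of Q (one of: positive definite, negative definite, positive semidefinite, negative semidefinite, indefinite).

For the 2×2 matrix [[-17, -8], [-8, -4]]: det = -17·-4 − (-8)² = 4, trace = -21.
det > 0 so both eigenvalues share the sign of the trace; trace = -21 < 0 ⇒ both negative.

negative definite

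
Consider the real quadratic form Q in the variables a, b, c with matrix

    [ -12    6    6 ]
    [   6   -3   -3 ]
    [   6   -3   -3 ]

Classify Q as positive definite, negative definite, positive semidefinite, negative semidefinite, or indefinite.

Symmetric row and column elimination reduces A to a congruent diagonal form with pivots -12, 0, 0.
That gives 1 negative, 2 zero pivots.
Hence Q is negative semidefinite.

negative semidefinite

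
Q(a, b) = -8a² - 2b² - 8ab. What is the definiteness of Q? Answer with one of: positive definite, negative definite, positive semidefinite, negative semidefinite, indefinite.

The symmetric matrix of Q is [[-8, -4], [-4, -2]].
For the 2×2 matrix [[-8, -4], [-4, -2]]: det = -8·-2 − (-4)² = 0, trace = -10.
det = 0 so one eigenvalue is zero; the form is semidefinite with the sign of the trace.

negative semidefinite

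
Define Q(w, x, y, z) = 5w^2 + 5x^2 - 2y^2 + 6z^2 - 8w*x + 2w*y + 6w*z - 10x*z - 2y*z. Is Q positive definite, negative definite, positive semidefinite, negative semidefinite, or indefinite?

indefinite

Write A = [[5, -4, 1, 3], [-4, 5, 0, -5], [1, 0, -2, -1], [3, -5, -1, 6]].
An LDLᵀ factorisation of A has diagonal entries 5, 9/5, -23/9, 12/23.
That gives 3 positive, 1 negative pivots.
Hence Q is indefinite.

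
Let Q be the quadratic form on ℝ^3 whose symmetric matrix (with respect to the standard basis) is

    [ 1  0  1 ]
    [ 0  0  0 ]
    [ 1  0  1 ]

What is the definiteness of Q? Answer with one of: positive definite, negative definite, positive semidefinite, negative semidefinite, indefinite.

positive semidefinite

Applying the same elementary operations to the rows and columns of A produces a congruent diagonal matrix with entries 1, 0, 0.
So there are 1 positive, 2 zero pivots.
Hence Q is positive semidefinite.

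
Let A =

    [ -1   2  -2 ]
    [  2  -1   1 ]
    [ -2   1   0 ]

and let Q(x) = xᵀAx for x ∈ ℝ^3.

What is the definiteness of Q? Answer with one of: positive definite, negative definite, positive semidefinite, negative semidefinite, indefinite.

indefinite

Symmetric row and column elimination reduces A to a congruent diagonal form with pivots -1, 3, 1.
That gives 2 positive, 1 negative pivots.
Hence Q is indefinite.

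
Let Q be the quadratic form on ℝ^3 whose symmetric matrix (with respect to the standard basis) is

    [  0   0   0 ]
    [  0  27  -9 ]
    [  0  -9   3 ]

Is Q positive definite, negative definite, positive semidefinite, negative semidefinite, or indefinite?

positive semidefinite

Applying the same elementary operations to the rows and columns of A produces a congruent diagonal matrix with entries 0, 27, 0.
So there are 1 positive, 2 zero pivots.
Hence Q is positive semidefinite.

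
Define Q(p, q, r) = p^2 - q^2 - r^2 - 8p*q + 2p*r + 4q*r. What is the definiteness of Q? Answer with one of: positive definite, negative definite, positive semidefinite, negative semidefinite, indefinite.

The associated matrix is A = [[1, -4, 1], [-4, -1, 2], [1, 2, -1]].
Symmetric row and column elimination reduces A to a congruent diagonal form with pivots 1, -17, 2/17.
That gives 2 positive, 1 negative pivots.
Hence Q is indefinite.

indefinite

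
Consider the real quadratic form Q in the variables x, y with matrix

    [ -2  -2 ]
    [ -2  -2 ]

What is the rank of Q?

1

Symmetric row and column elimination reduces A to a congruent diagonal form with pivots -2, 0.
So there are 1 negative, 1 zero pivots.
The rank is the number of nonzero pivots: 1.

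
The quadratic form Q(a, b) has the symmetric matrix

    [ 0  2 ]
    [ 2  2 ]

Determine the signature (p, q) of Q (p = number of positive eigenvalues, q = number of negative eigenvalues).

(1, 1)

By Sylvester's law of inertia any congruent diagonalization of A has 1 positive, 1 negative and 0 zero entries.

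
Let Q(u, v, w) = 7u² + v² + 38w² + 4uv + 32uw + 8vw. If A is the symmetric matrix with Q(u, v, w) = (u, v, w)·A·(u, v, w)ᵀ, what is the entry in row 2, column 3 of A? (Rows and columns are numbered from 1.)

The coefficient of v·w in Q is 8. For a symmetric A this equals A[2,3] + A[3,2] = 2·A[2,3].
So A[2,3] = 8/2 = 4.

4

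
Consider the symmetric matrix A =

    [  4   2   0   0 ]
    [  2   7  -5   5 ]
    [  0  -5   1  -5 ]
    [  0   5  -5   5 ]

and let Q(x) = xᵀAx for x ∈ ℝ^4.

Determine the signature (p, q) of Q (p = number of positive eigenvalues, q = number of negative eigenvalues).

(3, 1)

Row-reducing A symmetrically gives the diagonal entries 4, 6, -19/6, 20/19.
That gives 3 positive, 1 negative pivots.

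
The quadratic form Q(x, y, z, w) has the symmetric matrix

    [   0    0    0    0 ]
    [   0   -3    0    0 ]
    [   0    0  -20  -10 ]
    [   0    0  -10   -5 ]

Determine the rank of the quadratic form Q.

Applying the same elementary operations to the rows and columns of A produces a congruent diagonal matrix with entries 0, -3, -20, 0.
So there are 2 negative, 2 zero pivots.
The rank is the number of nonzero pivots: 2.

2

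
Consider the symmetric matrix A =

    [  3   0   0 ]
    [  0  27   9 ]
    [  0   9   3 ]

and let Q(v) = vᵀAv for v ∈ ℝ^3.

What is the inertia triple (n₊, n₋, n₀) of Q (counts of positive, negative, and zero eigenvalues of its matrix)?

(2, 0, 1)

Symmetric row and column elimination reduces A to a congruent diagonal form with pivots 3, 27, 0.
So there are 2 positive, 1 zero pivots.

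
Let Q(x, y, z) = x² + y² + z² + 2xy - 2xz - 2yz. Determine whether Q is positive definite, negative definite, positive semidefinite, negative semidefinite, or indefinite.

Write A = [[1, 1, -1], [1, 1, -1], [-1, -1, 1]].
Congruent diagonalization of A (simultaneous row and column reduction) yields pivots 1, 0, 0.
That gives 1 positive, 2 zero pivots.
Hence Q is positive semidefinite.

positive semidefinite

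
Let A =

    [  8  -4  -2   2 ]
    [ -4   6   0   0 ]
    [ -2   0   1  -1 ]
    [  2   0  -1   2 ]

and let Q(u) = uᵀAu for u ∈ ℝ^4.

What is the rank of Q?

4

Applying the same elementary operations to the rows and columns of A produces a congruent diagonal matrix with entries 8, 4, 1/4, 1.
Counting signs: 4 positive.
The rank is the number of nonzero pivots: 4.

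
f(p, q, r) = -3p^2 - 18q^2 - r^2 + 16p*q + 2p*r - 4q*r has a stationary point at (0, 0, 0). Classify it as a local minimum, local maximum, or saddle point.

The Hessian at the origin is H = [[-6, 16, 2], [16, -36, -4], [2, -4, -2]].
Symmetric row and column elimination reduces H to a congruent diagonal form with pivots -6, 20/3, -8/5.
Counting signs: 1 positive, 2 negative.
H is indefinite, so the origin is a saddle point.

saddle point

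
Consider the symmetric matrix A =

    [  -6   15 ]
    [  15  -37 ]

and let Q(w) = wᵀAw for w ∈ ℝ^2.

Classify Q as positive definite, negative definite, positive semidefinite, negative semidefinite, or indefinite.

indefinite

An LDLᵀ factorisation of A has diagonal entries -6, 1/2.
That gives 1 positive, 1 negative pivots.
Hence Q is indefinite.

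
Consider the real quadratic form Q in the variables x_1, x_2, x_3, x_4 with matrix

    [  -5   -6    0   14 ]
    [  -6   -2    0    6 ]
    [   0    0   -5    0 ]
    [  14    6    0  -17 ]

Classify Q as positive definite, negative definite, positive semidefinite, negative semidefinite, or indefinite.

indefinite

Symmetric row and column elimination reduces A to a congruent diagonal form with pivots -5, 26/5, -5, -3/13.
So there are 1 positive, 3 negative pivots.
Hence Q is indefinite.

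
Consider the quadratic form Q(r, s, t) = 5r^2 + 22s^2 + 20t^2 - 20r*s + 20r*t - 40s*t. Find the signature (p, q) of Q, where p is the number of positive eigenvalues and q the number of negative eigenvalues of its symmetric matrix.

(2, 0)

Write A = [[5, -10, 10], [-10, 22, -20], [10, -20, 20]].
Row-reducing A symmetrically gives the diagonal entries 5, 2, 0.
Counting signs: 2 positive, 1 zero.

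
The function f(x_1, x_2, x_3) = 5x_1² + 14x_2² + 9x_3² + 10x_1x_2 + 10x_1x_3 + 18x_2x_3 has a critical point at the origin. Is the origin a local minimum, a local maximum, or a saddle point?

local minimum

The Hessian at the origin is H = [[10, 10, 10], [10, 28, 18], [10, 18, 18]].
An LDLᵀ factorisation of H has diagonal entries 10, 18, 40/9.
Counting signs: 3 positive.
H is positive definite, so the origin is a strict local minimum.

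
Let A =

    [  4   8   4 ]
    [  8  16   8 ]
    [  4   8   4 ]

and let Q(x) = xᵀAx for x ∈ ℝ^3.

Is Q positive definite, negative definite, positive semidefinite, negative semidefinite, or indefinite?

positive semidefinite

Congruent diagonalization of A (simultaneous row and column reduction) yields pivots 4, 0, 0.
That gives 1 positive, 2 zero pivots.
Hence Q is positive semidefinite.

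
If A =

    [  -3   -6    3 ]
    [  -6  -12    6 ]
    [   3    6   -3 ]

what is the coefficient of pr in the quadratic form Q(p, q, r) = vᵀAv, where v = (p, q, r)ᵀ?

6

The coefficient of pr is A[1,3] + A[3,1] = 2·3 = 6.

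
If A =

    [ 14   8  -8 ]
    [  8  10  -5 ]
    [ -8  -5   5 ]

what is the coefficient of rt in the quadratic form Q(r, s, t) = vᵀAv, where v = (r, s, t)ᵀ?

-16

The coefficient of rt is A[1,3] + A[3,1] = 2·(-8) = -16.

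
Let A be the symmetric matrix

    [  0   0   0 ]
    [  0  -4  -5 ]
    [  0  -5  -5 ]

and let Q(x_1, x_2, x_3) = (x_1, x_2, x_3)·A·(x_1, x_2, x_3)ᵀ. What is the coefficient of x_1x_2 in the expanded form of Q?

0

The coefficient of x_1x_2 is A[1,2] + A[2,1] = 2·0 = 0.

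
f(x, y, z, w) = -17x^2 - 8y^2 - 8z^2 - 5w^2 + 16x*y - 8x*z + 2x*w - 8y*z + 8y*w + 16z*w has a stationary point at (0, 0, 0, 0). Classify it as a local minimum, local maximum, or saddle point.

saddle point

The Hessian at the origin is H = [[-34, 16, -8, 2], [16, -16, -8, 8], [-8, -8, -16, 16], [2, 8, 16, -10]].
Symmetric row and column elimination reduces H to a congruent diagonal form with pivots -34, -144/17, 20/9, -24/5.
So there are 1 positive, 3 negative pivots.
H is indefinite, so the origin is a saddle point.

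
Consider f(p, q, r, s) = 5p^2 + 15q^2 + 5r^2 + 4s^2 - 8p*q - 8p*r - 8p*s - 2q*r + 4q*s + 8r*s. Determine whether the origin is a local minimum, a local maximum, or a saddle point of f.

The Hessian at the origin is H = [[10, -8, -8, -8], [-8, 30, -2, 4], [-8, -2, 10, 8], [-8, 4, 8, 8]].
An LDLᵀ factorisation of H has diagonal entries 10, 118/5, 36/59, 4/9.
Counting signs: 4 positive.
H is positive definite, so the origin is a strict local minimum.

local minimum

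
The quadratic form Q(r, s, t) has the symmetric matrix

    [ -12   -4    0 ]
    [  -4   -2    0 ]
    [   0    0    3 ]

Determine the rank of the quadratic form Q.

3

An LDLᵀ factorisation of A has diagonal entries -12, -2/3, 3.
Counting signs: 1 positive, 2 negative.
The rank is the number of nonzero pivots: 3.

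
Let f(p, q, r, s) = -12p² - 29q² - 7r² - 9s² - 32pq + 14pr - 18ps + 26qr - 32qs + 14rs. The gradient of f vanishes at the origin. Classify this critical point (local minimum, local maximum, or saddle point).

local maximum

The Hessian at the origin is H = [[-24, -32, 14, -18], [-32, -58, 26, -32], [14, 26, -14, 14], [-18, -32, 14, -18]].
Applying the same elementary operations to the rows and columns of H produces a congruent diagonal matrix with entries -24, -46/3, -107/46, -30/107.
Counting signs: 4 negative.
H is negative definite, so the origin is a strict local maximum.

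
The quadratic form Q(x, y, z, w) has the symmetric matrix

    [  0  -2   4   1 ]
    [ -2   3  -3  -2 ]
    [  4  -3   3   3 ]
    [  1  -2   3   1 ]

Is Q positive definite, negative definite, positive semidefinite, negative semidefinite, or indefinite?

A is congruent to a diagonal matrix with 2 positive, 2 negative and 0 zero entries, so Q is indefinite.

indefinite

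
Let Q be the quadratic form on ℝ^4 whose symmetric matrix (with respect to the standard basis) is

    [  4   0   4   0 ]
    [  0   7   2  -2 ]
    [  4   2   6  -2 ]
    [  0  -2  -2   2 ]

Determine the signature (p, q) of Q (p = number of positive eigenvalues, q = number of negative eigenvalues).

Symmetric row and column elimination reduces A to a congruent diagonal form with pivots 4, 7, 10/7, 0.
Counting signs: 3 positive, 1 zero.

(3, 0)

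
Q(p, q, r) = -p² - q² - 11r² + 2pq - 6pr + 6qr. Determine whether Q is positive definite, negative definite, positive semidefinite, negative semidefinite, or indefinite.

negative semidefinite

The symmetric matrix is A = [[-1, 1, -3], [1, -1, 3], [-3, 3, -11]].
Symmetric row and column elimination reduces A to a congruent diagonal form with pivots -1, 0, -2.
Counting signs: 2 negative, 1 zero.
Hence Q is negative semidefinite.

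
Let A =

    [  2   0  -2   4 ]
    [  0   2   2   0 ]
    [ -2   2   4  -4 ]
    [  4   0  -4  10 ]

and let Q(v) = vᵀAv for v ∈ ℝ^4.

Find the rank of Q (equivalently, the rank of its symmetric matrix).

Applying the same elementary operations to the rows and columns of A produces a congruent diagonal matrix with entries 2, 2, 0, 2.
Counting signs: 3 positive, 1 zero.
The rank is the number of nonzero pivots: 3.

3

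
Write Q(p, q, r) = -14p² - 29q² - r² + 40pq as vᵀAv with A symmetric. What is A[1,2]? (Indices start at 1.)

The coefficient of p·q in Q is 40. For a symmetric A this equals A[1,2] + A[2,1] = 2·A[1,2].
So A[1,2] = 40/2 = 20.

20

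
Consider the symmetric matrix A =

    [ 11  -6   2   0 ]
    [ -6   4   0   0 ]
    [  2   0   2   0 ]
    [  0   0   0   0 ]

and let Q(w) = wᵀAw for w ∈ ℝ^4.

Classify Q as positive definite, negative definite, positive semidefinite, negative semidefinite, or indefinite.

positive semidefinite

Row-reducing A symmetrically gives the diagonal entries 11, 8/11, 0, 0.
Counting signs: 2 positive, 2 zero.
Hence Q is positive semidefinite.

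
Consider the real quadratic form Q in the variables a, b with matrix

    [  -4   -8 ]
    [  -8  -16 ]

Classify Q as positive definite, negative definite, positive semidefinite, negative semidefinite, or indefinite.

negative semidefinite

Row-reducing A symmetrically gives the diagonal entries -4, 0.
That gives 1 negative, 1 zero pivots.
Hence Q is negative semidefinite.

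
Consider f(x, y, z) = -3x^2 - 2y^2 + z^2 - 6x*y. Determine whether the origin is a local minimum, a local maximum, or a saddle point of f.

The Hessian at the origin is H = [[-6, -6, 0], [-6, -4, 0], [0, 0, 2]].
Applying the same elementary operations to the rows and columns of H produces a congruent diagonal matrix with entries -6, 2, 2.
Counting signs: 2 positive, 1 negative.
H is indefinite, so the origin is a saddle point.

saddle point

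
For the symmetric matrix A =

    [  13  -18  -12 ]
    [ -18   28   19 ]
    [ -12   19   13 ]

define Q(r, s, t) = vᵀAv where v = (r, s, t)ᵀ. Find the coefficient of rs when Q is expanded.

-36

The coefficient of rs is A[1,2] + A[2,1] = 2·(-18) = -36.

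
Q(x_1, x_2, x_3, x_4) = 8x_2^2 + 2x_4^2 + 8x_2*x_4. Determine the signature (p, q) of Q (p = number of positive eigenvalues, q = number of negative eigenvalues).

(1, 0)

The symmetric matrix is A = [[0, 0, 0, 0], [0, 8, 0, 4], [0, 0, 0, 0], [0, 4, 0, 2]].
Congruent diagonalization of A (simultaneous row and column reduction) yields pivots 0, 8, 0, 0.
So there are 1 positive, 3 zero pivots.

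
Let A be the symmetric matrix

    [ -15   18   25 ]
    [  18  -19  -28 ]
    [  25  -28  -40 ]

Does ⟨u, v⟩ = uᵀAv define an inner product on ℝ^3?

Row-reducing A symmetrically gives the diagonal entries -15, 13/5, 5/39.
That gives 2 positive, 1 negative pivots.
Hence Q is indefinite.
⟨·,·⟩ is an inner product exactly when A is positive definite.

no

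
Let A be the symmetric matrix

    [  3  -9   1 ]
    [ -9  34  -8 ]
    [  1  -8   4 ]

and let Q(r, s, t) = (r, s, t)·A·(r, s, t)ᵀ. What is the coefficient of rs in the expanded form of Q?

The coefficient of rs is A[1,2] + A[2,1] = 2·(-9) = -18.

-18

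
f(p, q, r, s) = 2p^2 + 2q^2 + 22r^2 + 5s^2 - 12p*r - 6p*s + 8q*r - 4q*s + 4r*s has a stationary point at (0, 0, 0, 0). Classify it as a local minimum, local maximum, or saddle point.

saddle point

The Hessian at the origin is H = [[4, 0, -12, -6], [0, 4, 8, -4], [-12, 8, 44, 4], [-6, -4, 4, 10]].
Row-reducing H symmetrically gives the diagonal entries 4, 4, -8, 3/2.
Counting signs: 3 positive, 1 negative.
H is indefinite, so the origin is a saddle point.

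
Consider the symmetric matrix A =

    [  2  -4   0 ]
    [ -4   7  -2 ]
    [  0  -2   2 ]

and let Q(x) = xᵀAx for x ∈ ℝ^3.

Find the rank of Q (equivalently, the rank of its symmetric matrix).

3

Row-reducing A symmetrically gives the diagonal entries 2, -1, 6.
That gives 2 positive, 1 negative pivots.
The rank is the number of nonzero pivots: 3.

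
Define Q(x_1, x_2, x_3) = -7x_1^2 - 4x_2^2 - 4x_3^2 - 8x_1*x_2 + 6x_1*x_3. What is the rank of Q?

3

The associated matrix is A = [[-7, -4, 3], [-4, -4, 0], [3, 0, -4]].
An LDLᵀ factorisation of A has diagonal entries -7, -12/7, -1.
So there are 3 negative pivots.
The rank is the number of nonzero pivots: 3.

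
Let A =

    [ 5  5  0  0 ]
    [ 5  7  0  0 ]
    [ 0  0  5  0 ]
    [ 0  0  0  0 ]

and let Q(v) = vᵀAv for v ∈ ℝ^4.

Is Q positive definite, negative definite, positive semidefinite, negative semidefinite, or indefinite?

Symmetric row and column elimination reduces A to a congruent diagonal form with pivots 5, 2, 5, 0.
Counting signs: 3 positive, 1 zero.
Hence Q is positive semidefinite.

positive semidefinite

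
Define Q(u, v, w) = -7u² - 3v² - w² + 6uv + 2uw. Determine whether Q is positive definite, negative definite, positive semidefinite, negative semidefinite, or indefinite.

The associated matrix is A = [[-7, 3, 1], [3, -3, 0], [1, 0, -1]].
Congruent diagonalization of A (simultaneous row and column reduction) yields pivots -7, -12/7, -3/4.
So there are 3 negative pivots.
Hence Q is negative definite.

negative definite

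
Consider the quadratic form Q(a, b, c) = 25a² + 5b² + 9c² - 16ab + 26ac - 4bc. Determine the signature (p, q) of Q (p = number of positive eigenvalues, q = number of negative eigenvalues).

(3, 0)

Write A = [[25, -8, 13], [-8, 5, -2], [13, -2, 9]].
Row-reducing A symmetrically gives the diagonal entries 25, 61/25, 20/61.
So there are 3 positive pivots.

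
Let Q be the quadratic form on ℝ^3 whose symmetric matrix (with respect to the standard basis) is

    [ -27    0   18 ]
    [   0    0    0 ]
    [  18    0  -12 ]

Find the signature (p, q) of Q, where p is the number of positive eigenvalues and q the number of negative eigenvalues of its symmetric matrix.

(0, 1)

Row-reducing A symmetrically gives the diagonal entries -27, 0, 0.
So there are 1 negative, 2 zero pivots.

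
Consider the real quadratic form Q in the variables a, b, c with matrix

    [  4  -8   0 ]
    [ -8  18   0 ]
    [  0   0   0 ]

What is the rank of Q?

2

Symmetric row and column elimination reduces A to a congruent diagonal form with pivots 4, 2, 0.
Counting signs: 2 positive, 1 zero.
The rank is the number of nonzero pivots: 2.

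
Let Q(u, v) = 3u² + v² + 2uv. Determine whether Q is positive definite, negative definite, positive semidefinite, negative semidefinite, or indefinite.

Write A = [[3, 1], [1, 1]].
Symmetric row and column elimination reduces A to a congruent diagonal form with pivots 3, 2/3.
Counting signs: 2 positive.
Hence Q is positive definite.

positive definite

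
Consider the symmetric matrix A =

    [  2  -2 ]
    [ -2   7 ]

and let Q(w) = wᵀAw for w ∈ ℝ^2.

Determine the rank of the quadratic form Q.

An LDLᵀ factorisation of A has diagonal entries 2, 5.
So there are 2 positive pivots.
The rank is the number of nonzero pivots: 2.

2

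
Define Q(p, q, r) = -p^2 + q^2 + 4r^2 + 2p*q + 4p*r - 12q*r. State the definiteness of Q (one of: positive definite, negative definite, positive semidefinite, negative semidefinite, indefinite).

Write A = [[-1, 1, 2], [1, 1, -6], [2, -6, 4]].
Symmetric row and column elimination reduces A to a congruent diagonal form with pivots -1, 2, 0.
So there are 1 positive, 1 negative, 1 zero pivots.
Hence Q is indefinite.

indefinite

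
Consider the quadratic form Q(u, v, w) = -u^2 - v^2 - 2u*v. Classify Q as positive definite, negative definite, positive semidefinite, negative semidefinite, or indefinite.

negative semidefinite

Write A = [[-1, -1, 0], [-1, -1, 0], [0, 0, 0]].
Row-reducing A symmetrically gives the diagonal entries -1, 0, 0.
Counting signs: 1 negative, 2 zero.
Hence Q is negative semidefinite.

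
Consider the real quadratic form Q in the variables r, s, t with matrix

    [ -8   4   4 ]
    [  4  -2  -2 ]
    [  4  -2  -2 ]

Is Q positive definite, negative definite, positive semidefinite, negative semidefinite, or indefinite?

negative semidefinite

Applying the same elementary operations to the rows and columns of A produces a congruent diagonal matrix with entries -8, 0, 0.
So there are 1 negative, 2 zero pivots.
Hence Q is negative semidefinite.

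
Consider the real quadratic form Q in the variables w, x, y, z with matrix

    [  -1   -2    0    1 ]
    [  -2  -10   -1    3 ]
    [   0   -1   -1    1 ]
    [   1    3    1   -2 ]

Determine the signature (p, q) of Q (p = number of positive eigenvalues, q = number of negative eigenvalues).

Symmetric row and column elimination reduces A to a congruent diagonal form with pivots -1, -6, -5/6, 0.
That gives 3 negative, 1 zero pivots.

(0, 3)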